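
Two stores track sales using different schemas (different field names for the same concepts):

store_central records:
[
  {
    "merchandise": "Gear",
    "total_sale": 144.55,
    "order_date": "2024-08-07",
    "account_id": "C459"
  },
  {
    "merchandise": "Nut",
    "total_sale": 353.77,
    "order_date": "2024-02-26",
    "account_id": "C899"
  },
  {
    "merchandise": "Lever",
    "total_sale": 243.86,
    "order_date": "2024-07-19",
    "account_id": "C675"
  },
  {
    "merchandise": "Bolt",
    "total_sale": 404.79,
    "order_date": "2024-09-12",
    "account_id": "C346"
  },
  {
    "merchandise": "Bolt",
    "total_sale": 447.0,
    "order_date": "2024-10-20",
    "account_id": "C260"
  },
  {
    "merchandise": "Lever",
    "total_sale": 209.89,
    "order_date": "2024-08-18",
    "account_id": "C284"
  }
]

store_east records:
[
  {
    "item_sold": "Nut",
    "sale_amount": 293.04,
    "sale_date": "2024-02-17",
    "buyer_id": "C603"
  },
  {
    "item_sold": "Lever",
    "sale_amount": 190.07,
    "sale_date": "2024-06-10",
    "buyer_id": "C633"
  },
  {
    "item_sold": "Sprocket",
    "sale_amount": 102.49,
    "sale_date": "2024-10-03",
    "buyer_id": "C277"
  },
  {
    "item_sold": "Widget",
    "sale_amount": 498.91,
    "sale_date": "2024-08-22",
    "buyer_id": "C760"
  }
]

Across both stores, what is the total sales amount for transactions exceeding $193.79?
2451.26

Schema mapping: "total_sale" (store_central) = "sale_amount" (store_east) = sale amount

Sum of sales > $193.79 in store_central: 1659.31
Sum of sales > $193.79 in store_east: 791.95

Total: 1659.31 + 791.95 = 2451.26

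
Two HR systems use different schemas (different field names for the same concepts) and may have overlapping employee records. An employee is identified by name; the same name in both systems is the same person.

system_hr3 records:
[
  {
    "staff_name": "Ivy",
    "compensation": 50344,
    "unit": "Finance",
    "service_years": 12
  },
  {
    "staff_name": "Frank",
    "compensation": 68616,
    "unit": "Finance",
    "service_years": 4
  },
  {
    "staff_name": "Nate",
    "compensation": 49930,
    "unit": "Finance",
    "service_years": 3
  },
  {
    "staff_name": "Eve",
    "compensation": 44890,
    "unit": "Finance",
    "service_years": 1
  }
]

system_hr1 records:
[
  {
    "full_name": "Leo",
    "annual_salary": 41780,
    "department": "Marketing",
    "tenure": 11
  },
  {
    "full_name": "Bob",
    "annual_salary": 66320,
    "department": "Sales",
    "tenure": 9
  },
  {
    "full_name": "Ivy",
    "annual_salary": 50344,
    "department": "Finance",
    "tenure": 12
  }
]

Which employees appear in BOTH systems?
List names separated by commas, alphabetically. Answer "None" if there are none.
Ivy

Schema mapping: "staff_name" (system_hr3) = "full_name" (system_hr1) = employee name

Names in system_hr3: ['Eve', 'Frank', 'Ivy', 'Nate']
Names in system_hr1: ['Bob', 'Ivy', 'Leo']

Intersection: ['Ivy']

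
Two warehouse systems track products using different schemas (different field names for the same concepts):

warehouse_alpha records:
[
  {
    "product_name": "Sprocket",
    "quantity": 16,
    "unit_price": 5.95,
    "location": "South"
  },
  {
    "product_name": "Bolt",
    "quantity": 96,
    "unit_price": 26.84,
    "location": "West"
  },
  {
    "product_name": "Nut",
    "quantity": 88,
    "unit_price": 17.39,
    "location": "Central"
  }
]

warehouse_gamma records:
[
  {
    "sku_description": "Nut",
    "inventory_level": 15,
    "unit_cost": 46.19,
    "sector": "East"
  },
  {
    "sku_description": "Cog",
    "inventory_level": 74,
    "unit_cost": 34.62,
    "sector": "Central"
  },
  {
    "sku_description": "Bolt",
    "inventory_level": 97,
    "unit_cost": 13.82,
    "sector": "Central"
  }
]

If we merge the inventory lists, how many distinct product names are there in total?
4

Schema mapping: "product_name" (warehouse_alpha) = "sku_description" (warehouse_gamma) = product name

Products in warehouse_alpha: ['Bolt', 'Nut', 'Sprocket']
Products in warehouse_gamma: ['Bolt', 'Cog', 'Nut']

Union (unique products): ['Bolt', 'Cog', 'Nut', 'Sprocket']
Count: 4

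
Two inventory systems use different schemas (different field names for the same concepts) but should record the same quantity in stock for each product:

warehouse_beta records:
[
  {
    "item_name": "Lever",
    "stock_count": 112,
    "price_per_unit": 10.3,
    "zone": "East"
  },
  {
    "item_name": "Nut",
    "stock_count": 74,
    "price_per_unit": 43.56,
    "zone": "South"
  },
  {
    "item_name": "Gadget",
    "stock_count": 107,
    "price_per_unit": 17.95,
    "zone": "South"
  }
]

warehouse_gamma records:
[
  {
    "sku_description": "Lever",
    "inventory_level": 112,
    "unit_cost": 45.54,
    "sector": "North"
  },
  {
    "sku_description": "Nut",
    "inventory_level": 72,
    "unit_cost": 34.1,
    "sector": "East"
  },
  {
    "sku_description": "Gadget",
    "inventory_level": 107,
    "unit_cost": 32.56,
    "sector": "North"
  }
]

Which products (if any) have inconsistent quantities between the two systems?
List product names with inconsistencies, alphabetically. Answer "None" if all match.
Nut

Schema mappings:
- "item_name" (warehouse_beta) = "sku_description" (warehouse_gamma) = product name
- "stock_count" (warehouse_beta) = "inventory_level" (warehouse_gamma) = quantity

Comparison:
  Lever: 112 vs 112 - MATCH
  Nut: 74 vs 72 - MISMATCH
  Gadget: 107 vs 107 - MATCH

Products with inconsistencies: Nut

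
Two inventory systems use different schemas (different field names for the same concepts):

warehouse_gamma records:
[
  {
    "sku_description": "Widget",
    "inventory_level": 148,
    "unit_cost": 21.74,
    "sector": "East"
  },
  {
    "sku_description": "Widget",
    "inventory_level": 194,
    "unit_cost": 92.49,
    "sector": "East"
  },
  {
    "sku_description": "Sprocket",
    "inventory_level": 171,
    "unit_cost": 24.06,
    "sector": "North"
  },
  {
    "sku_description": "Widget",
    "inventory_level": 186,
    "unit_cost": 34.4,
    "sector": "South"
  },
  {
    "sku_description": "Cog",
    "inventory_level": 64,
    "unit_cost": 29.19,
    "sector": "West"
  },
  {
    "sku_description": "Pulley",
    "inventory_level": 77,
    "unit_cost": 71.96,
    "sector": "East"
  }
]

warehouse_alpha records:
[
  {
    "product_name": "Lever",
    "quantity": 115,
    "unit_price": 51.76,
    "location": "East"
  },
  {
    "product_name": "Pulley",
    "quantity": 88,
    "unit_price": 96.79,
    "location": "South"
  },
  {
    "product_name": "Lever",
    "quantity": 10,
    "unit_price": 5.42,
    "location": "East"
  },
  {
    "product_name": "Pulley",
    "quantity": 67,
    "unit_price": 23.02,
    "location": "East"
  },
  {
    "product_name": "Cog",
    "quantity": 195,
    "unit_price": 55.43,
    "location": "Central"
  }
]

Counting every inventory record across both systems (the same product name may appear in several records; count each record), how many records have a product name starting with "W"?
3

Schema mapping: "sku_description" (warehouse_gamma) = "product_name" (warehouse_alpha) = product name

Records with product name starting with "W" in warehouse_gamma: 3
Records with product name starting with "W" in warehouse_alpha: 0

Total: 3 + 0 = 3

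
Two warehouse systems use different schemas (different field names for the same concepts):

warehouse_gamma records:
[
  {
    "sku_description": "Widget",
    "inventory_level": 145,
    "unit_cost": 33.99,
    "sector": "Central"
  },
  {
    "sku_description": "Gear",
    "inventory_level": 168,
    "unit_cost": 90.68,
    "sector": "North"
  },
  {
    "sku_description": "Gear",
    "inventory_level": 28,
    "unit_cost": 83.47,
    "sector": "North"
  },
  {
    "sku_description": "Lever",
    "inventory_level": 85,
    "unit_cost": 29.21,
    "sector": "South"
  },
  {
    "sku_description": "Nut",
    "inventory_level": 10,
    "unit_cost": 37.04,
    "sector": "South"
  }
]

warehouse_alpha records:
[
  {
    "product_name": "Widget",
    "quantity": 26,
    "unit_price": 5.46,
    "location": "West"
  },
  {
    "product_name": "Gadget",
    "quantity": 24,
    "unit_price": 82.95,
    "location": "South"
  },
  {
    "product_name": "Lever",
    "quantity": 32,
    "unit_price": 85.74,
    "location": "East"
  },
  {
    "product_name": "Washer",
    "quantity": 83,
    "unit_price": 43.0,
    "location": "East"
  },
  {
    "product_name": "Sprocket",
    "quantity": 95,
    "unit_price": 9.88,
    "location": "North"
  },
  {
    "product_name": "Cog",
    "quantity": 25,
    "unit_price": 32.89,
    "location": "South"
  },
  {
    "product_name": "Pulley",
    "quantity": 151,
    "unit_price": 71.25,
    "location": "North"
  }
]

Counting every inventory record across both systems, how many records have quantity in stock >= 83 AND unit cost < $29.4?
2

Schema mappings:
- "inventory_level" (warehouse_gamma) = "quantity" (warehouse_alpha) = quantity
- "unit_cost" (warehouse_gamma) = "unit_price" (warehouse_alpha) = unit cost

Records meeting both conditions in warehouse_gamma: 1
Records meeting both conditions in warehouse_alpha: 1

Total: 1 + 1 = 2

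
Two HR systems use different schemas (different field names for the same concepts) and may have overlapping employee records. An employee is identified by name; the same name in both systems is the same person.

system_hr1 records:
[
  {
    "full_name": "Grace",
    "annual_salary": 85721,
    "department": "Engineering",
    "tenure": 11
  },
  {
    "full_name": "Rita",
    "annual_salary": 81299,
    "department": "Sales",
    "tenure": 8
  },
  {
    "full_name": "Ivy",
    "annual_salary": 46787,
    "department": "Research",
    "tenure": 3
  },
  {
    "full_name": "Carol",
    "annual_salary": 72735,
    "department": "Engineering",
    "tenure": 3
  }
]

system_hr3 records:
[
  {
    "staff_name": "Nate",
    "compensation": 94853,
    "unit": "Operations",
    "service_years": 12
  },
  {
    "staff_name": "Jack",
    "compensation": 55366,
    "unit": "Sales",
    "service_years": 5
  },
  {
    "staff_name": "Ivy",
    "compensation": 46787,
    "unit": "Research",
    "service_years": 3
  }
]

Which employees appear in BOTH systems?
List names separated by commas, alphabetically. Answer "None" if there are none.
Ivy

Schema mapping: "full_name" (system_hr1) = "staff_name" (system_hr3) = employee name

Names in system_hr1: ['Carol', 'Grace', 'Ivy', 'Rita']
Names in system_hr3: ['Ivy', 'Jack', 'Nate']

Intersection: ['Ivy']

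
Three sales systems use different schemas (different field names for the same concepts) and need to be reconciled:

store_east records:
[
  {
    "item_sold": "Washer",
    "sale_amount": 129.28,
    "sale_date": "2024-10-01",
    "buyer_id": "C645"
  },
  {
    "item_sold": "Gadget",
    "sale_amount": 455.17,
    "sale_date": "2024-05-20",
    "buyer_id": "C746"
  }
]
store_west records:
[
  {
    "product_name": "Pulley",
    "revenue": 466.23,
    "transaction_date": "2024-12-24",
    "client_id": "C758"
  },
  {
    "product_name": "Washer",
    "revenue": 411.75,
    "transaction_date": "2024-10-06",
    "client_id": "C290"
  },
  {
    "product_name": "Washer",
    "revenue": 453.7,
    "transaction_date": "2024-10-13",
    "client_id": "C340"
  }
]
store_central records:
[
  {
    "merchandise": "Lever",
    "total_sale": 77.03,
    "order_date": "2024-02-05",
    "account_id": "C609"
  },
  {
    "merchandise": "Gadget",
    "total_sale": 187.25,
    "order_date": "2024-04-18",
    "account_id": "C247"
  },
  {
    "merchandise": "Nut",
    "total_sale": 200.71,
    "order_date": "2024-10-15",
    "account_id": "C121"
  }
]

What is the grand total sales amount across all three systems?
2381.12

Schema reconciliation - all amount fields map to sale amount:

store_east (sale_amount): 584.45
store_west (revenue): 1331.68
store_central (total_sale): 464.99

Grand total: 2381.12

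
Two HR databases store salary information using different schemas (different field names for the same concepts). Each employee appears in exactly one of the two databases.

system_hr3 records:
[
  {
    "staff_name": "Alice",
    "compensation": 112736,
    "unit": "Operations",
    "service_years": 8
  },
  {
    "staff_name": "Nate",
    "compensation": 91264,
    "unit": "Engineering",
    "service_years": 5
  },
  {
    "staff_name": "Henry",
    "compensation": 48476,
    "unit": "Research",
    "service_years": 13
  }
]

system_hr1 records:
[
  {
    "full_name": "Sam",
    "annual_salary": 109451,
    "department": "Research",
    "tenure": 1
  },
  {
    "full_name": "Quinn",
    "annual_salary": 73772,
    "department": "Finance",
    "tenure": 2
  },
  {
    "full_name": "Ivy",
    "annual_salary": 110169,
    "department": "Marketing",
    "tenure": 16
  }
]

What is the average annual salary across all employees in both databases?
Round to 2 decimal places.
90978.00

Schema mapping: "compensation" (system_hr3) = "annual_salary" (system_hr1) = annual salary

All salaries: [112736, 91264, 48476, 109451, 73772, 110169]
Sum: 545868
Count: 6
Average: 545868 / 6 = 90978.00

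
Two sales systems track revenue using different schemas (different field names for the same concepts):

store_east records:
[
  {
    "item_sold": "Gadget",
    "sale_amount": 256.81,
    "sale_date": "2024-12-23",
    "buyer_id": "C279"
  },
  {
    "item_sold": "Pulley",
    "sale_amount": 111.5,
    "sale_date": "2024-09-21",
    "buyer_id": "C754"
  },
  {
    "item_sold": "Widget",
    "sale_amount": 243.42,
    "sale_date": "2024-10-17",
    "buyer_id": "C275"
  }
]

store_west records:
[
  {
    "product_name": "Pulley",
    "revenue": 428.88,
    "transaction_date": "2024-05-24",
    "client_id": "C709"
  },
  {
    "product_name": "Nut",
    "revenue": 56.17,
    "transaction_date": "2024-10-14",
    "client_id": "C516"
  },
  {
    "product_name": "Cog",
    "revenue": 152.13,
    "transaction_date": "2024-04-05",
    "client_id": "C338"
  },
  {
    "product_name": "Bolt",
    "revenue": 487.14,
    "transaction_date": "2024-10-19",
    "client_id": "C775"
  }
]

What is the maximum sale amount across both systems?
487.14

Reconcile: "sale_amount" (store_east) = "revenue" (store_west) = sale amount

Maximum in store_east: 256.81
Maximum in store_west: 487.14

Overall maximum: max(256.81, 487.14) = 487.14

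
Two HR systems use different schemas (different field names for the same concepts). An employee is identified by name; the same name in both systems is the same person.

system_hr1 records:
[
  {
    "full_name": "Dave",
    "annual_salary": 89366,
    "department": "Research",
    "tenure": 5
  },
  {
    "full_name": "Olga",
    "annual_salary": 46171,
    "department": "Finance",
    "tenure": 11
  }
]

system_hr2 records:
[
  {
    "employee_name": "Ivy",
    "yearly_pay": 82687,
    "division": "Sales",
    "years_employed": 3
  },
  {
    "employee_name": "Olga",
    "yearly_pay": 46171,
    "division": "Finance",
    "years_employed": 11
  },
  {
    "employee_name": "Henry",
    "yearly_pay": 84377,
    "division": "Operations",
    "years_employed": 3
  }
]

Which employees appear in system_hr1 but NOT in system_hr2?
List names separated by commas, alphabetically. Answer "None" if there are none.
Dave

Schema mapping: "full_name" (system_hr1) = "employee_name" (system_hr2) = employee name

Names in system_hr1: ['Dave', 'Olga']
Names in system_hr2: ['Henry', 'Ivy', 'Olga']

In system_hr1 but not system_hr2: ['Dave']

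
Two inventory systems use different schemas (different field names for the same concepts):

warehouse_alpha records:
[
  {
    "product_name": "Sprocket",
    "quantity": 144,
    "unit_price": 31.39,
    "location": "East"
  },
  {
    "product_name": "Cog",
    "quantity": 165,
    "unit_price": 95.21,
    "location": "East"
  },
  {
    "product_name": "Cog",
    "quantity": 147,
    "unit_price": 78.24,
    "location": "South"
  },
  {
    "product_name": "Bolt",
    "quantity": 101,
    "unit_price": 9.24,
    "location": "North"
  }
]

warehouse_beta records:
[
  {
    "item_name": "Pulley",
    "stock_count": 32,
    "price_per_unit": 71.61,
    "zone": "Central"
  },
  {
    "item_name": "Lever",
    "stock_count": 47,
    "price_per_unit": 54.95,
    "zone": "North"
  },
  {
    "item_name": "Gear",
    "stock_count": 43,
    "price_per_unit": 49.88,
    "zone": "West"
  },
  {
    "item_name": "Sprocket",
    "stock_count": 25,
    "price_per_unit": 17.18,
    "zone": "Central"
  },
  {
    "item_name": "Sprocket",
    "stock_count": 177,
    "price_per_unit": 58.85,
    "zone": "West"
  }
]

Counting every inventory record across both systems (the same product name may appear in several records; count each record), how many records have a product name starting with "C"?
2

Schema mapping: "product_name" (warehouse_alpha) = "item_name" (warehouse_beta) = product name

Records with product name starting with "C" in warehouse_alpha: 2
Records with product name starting with "C" in warehouse_beta: 0

Total: 2 + 0 = 2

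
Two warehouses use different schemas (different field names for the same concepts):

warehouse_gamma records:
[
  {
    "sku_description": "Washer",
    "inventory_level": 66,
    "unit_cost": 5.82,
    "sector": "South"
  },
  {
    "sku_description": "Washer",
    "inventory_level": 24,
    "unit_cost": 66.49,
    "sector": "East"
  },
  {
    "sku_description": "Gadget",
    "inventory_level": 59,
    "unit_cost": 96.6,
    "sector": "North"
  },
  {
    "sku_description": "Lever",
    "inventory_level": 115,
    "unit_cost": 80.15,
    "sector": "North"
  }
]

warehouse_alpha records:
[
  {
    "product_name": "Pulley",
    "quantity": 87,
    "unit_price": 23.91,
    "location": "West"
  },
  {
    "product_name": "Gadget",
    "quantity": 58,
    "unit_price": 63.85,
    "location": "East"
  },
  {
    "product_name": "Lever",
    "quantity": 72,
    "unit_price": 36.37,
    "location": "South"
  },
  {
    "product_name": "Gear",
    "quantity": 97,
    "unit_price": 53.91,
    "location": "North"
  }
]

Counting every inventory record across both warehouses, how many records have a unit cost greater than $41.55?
5

Schema mapping: "unit_cost" (warehouse_gamma) = "unit_price" (warehouse_alpha) = unit cost

Records > $41.55 in warehouse_gamma: 3
Records > $41.55 in warehouse_alpha: 2

Total count: 3 + 2 = 5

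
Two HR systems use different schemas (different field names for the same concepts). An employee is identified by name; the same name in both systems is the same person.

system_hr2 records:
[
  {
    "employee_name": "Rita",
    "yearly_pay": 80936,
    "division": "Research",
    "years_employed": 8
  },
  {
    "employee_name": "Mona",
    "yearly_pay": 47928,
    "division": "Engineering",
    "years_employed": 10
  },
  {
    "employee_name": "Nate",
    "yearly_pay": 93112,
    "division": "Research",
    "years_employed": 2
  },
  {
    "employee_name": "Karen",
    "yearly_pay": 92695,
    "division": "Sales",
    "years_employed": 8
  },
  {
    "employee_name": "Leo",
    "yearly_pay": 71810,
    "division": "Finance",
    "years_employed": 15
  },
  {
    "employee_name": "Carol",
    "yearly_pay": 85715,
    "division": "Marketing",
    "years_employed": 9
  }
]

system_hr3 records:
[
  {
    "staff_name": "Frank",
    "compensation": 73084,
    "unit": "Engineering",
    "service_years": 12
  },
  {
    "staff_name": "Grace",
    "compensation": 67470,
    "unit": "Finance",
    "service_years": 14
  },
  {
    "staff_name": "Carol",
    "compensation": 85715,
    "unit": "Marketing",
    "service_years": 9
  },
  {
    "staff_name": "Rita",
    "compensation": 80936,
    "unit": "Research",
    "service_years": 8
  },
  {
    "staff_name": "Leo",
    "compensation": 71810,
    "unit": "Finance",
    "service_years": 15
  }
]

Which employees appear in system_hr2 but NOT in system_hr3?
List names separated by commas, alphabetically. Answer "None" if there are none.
Karen, Mona, Nate

Schema mapping: "employee_name" (system_hr2) = "staff_name" (system_hr3) = employee name

Names in system_hr2: ['Carol', 'Karen', 'Leo', 'Mona', 'Nate', 'Rita']
Names in system_hr3: ['Carol', 'Frank', 'Grace', 'Leo', 'Rita']

In system_hr2 but not system_hr3: ['Karen', 'Mona', 'Nate']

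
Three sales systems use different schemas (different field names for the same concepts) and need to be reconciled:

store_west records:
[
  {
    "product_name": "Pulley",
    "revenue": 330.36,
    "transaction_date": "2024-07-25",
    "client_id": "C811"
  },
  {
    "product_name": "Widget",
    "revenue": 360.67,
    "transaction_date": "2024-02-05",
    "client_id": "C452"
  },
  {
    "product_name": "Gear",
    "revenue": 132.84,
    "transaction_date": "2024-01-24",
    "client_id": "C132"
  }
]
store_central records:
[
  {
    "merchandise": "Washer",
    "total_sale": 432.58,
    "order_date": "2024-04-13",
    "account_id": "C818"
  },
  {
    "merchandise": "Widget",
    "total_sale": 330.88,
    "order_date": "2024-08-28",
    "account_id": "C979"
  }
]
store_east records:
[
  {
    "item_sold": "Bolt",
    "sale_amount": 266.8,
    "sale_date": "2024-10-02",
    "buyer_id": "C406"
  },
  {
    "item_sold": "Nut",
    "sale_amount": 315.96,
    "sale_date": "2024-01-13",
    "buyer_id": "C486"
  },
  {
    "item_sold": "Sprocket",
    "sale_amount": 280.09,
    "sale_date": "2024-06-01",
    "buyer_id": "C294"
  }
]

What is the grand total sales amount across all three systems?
2450.18

Schema reconciliation - all amount fields map to sale amount:

store_west (revenue): 823.87
store_central (total_sale): 763.46
store_east (sale_amount): 862.85

Grand total: 2450.18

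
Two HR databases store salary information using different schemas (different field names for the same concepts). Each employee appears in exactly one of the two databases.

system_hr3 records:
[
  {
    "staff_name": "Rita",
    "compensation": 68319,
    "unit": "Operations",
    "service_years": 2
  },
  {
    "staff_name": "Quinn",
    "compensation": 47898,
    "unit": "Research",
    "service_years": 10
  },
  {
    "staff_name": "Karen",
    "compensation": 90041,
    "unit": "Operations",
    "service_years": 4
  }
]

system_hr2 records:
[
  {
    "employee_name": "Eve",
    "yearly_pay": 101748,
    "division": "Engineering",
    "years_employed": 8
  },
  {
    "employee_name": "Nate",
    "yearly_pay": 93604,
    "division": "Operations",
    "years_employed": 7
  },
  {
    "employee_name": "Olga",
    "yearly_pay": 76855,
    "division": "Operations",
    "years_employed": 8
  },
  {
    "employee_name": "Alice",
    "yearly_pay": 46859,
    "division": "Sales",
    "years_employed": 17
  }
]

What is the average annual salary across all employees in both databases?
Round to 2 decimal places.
75046.29

Schema mapping: "compensation" (system_hr3) = "yearly_pay" (system_hr2) = annual salary

All salaries: [68319, 47898, 90041, 101748, 93604, 76855, 46859]
Sum: 525324
Count: 7
Average: 525324 / 7 = 75046.29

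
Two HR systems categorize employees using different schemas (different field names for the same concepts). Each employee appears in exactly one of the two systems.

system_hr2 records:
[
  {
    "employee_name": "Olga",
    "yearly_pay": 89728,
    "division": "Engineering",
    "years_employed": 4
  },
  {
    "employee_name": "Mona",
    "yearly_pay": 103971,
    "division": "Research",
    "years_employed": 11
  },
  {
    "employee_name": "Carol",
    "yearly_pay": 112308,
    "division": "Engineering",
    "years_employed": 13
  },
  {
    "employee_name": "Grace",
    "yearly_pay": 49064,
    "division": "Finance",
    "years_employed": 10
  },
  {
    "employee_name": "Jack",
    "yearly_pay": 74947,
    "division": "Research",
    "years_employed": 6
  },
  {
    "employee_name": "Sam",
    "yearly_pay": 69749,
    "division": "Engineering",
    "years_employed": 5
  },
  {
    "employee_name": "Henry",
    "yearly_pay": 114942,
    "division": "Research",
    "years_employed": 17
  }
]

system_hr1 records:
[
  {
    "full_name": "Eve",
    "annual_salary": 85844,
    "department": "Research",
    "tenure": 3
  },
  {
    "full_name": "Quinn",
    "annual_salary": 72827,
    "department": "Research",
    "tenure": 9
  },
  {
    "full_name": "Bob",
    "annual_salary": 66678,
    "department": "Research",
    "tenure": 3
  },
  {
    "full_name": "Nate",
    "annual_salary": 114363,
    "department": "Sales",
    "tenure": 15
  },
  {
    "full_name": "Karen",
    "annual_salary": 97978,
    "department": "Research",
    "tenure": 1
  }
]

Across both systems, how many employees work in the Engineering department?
3

Schema mapping: "division" (system_hr2) = "department" (system_hr1) = department

Engineering employees in system_hr2: 3
Engineering employees in system_hr1: 0

Total in Engineering: 3 + 0 = 3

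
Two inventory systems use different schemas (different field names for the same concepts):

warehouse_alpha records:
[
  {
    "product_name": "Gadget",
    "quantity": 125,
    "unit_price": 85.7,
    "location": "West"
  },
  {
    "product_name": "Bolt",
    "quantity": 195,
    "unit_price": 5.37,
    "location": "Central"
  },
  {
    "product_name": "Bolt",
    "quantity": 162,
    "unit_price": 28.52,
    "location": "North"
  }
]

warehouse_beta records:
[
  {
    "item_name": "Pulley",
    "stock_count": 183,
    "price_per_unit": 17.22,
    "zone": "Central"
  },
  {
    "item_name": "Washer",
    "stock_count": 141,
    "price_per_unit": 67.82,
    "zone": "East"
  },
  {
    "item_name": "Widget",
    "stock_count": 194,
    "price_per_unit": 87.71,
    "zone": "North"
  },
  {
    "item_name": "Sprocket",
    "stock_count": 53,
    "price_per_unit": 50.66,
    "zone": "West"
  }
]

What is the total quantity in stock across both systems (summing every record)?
1053

To reconcile these schemas, identify the field holding the quantity in stock in each system:
1. In warehouse_alpha it is "quantity"
2. In warehouse_beta it is "stock_count"

From warehouse_alpha: 125 + 195 + 162 = 482
From warehouse_beta: 183 + 141 + 194 + 53 = 571

Total: 482 + 571 = 1053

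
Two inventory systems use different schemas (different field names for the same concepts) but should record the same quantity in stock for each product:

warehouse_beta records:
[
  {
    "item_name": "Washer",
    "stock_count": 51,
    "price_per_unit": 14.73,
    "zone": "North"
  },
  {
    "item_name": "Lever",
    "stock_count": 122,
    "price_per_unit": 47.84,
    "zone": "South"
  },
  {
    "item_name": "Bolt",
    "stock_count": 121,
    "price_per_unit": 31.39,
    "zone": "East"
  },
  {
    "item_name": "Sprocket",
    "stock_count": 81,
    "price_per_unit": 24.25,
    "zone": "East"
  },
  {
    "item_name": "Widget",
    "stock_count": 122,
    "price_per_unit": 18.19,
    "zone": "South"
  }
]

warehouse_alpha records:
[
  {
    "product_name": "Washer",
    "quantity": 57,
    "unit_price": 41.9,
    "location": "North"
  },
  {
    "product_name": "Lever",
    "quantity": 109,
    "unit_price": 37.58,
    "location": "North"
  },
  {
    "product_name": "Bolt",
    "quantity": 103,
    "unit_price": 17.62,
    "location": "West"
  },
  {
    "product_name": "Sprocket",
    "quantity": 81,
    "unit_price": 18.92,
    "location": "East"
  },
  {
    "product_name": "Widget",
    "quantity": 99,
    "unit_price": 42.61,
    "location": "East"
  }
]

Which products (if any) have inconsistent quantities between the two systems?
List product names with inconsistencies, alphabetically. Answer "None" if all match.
Bolt, Lever, Washer, Widget

Schema mappings:
- "item_name" (warehouse_beta) = "product_name" (warehouse_alpha) = product name
- "stock_count" (warehouse_beta) = "quantity" (warehouse_alpha) = quantity

Comparison:
  Washer: 51 vs 57 - MISMATCH
  Lever: 122 vs 109 - MISMATCH
  Bolt: 121 vs 103 - MISMATCH
  Sprocket: 81 vs 81 - MATCH
  Widget: 122 vs 99 - MISMATCH

Products with inconsistencies: Bolt, Lever, Washer, Widget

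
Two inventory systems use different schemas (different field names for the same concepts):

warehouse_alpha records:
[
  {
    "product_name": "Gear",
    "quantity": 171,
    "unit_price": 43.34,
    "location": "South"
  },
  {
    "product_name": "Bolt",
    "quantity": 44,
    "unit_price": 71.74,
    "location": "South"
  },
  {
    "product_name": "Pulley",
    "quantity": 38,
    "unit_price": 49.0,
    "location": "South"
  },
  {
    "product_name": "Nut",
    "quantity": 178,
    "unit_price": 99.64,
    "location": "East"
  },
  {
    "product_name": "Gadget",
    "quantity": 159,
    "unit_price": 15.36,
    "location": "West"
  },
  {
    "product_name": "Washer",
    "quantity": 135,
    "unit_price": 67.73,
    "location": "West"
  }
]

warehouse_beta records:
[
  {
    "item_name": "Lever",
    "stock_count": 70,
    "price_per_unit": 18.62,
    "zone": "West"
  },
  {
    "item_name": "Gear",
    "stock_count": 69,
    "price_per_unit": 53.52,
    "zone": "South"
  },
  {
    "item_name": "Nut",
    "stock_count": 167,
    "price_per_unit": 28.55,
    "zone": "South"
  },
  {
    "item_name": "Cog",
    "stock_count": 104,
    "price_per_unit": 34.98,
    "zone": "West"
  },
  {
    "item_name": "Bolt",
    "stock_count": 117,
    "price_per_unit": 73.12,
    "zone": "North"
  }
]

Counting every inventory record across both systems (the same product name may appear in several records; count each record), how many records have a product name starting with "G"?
3

Schema mapping: "product_name" (warehouse_alpha) = "item_name" (warehouse_beta) = product name

Records with product name starting with "G" in warehouse_alpha: 2
Records with product name starting with "G" in warehouse_beta: 1

Total: 2 + 1 = 3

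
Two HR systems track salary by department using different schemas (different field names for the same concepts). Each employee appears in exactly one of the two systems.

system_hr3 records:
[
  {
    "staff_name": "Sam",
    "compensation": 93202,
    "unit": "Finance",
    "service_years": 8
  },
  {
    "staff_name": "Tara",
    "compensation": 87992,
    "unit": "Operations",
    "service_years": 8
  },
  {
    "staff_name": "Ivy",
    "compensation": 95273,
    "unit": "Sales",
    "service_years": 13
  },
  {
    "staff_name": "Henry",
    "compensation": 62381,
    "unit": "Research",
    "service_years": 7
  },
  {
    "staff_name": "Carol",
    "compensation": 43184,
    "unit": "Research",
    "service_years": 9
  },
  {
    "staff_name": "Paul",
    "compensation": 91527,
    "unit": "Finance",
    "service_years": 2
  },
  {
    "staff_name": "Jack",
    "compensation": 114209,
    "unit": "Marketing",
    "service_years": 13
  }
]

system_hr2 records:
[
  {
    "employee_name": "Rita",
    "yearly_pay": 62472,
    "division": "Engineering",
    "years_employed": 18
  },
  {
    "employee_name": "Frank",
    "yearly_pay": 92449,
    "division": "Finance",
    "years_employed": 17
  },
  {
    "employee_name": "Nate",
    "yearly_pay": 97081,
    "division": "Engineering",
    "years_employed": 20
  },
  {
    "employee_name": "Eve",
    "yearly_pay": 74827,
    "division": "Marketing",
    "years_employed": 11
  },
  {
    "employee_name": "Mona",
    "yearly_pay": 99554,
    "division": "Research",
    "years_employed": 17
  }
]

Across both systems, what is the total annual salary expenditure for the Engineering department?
159553

Schema mappings:
- "unit" (system_hr3) = "division" (system_hr2) = department
- "compensation" (system_hr3) = "yearly_pay" (system_hr2) = salary

Engineering salaries from system_hr3: 0
Engineering salaries from system_hr2: 159553

Total: 0 + 159553 = 159553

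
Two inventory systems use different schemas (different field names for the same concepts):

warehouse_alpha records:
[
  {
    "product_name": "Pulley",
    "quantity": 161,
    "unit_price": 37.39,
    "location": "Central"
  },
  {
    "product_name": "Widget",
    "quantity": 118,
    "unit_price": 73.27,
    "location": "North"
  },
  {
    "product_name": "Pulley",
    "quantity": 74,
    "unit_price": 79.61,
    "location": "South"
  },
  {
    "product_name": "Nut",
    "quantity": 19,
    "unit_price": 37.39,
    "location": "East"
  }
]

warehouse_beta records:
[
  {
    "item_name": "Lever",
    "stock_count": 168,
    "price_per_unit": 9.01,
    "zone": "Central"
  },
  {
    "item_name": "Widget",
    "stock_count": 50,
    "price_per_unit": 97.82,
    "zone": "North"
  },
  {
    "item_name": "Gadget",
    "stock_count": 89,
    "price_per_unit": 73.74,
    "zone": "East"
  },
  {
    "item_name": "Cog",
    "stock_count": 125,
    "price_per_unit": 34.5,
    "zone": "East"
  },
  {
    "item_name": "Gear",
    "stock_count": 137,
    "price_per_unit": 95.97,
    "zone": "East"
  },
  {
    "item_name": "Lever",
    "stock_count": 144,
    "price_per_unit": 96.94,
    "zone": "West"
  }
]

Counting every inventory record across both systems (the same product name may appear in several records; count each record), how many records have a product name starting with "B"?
0

Schema mapping: "product_name" (warehouse_alpha) = "item_name" (warehouse_beta) = product name

Records with product name starting with "B" in warehouse_alpha: 0
Records with product name starting with "B" in warehouse_beta: 0

Total: 0 + 0 = 0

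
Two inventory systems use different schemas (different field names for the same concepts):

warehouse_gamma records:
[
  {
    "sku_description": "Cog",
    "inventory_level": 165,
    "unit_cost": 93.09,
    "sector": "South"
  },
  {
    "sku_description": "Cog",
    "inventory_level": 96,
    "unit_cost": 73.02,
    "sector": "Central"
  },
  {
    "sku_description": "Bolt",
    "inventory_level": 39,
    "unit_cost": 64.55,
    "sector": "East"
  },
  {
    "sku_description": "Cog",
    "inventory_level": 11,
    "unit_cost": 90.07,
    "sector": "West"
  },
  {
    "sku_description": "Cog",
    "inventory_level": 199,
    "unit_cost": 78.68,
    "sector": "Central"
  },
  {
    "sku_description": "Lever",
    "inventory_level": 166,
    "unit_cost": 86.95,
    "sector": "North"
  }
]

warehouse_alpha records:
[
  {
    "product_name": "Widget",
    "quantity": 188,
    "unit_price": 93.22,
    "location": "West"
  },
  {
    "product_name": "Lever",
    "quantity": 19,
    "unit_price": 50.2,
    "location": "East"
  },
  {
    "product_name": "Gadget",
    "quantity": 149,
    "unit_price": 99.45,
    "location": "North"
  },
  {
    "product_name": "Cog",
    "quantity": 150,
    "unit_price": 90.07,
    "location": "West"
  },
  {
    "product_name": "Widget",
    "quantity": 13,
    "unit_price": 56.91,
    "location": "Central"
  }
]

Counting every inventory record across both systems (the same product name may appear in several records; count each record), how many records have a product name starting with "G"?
1

Schema mapping: "sku_description" (warehouse_gamma) = "product_name" (warehouse_alpha) = product name

Records with product name starting with "G" in warehouse_gamma: 0
Records with product name starting with "G" in warehouse_alpha: 1

Total: 0 + 1 = 1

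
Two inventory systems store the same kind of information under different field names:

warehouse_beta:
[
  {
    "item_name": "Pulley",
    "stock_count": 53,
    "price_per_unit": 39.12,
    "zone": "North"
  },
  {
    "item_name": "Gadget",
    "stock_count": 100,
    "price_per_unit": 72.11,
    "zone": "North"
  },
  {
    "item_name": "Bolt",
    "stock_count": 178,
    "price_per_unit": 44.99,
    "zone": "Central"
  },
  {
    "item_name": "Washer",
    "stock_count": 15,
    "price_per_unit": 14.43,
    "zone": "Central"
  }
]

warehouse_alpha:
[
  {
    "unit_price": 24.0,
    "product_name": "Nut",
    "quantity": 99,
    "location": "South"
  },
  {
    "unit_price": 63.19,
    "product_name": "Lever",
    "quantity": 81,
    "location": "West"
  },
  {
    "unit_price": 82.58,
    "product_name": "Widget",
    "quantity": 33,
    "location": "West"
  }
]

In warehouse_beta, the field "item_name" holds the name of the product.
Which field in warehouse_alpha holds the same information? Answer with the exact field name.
product_name

In warehouse_beta, "item_name" holds the name of the product.
The fields in warehouse_alpha are: "unit_price", "product_name", "quantity", "location".
"product_name" is the match: the name refers to the same concept and its values are product-name strings (e.g. 'Lever', 'Nut').
The other fields ("unit_price", "quantity", "location") hold different kinds of data.

So "item_name" in warehouse_beta corresponds to "product_name" in warehouse_alpha.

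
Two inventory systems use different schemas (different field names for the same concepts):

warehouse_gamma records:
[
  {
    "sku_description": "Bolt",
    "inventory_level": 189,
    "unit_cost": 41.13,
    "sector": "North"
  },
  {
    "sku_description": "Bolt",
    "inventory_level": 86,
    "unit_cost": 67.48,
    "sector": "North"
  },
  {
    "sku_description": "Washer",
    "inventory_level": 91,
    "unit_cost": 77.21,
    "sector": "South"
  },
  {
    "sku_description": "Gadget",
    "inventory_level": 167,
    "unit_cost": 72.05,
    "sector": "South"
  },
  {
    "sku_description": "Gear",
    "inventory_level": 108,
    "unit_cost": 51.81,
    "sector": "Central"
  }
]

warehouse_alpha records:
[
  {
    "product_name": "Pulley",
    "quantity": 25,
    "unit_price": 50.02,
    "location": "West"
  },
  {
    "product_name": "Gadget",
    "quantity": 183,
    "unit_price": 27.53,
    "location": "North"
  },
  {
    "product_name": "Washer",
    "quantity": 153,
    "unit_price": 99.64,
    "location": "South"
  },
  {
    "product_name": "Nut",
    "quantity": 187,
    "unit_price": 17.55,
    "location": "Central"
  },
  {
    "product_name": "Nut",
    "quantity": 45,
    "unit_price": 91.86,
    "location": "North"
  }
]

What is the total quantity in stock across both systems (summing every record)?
1234

To reconcile these schemas, identify the field holding the quantity in stock in each system:
1. In warehouse_gamma it is "inventory_level"
2. In warehouse_alpha it is "quantity"

From warehouse_gamma: 189 + 86 + 91 + 167 + 108 = 641
From warehouse_alpha: 25 + 183 + 153 + 187 + 45 = 593

Total: 641 + 593 = 1234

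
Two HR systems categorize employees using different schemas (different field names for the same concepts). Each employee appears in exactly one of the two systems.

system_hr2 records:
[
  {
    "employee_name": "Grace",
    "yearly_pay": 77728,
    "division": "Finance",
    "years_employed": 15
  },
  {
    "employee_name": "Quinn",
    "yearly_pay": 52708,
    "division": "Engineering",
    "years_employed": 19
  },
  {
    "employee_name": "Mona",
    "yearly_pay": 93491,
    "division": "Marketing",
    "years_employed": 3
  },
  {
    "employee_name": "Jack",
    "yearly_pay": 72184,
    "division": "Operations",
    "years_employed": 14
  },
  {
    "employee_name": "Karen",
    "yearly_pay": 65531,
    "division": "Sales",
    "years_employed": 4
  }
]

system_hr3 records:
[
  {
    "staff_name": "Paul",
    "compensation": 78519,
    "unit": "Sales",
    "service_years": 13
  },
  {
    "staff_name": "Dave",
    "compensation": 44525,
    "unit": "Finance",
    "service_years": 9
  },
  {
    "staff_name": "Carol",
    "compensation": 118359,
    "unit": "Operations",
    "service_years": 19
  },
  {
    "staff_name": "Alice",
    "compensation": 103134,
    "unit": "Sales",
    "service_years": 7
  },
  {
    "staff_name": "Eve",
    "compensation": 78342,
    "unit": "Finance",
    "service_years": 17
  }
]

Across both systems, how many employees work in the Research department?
0

Schema mapping: "division" (system_hr2) = "unit" (system_hr3) = department

Research employees in system_hr2: 0
Research employees in system_hr3: 0

Total in Research: 0 + 0 = 0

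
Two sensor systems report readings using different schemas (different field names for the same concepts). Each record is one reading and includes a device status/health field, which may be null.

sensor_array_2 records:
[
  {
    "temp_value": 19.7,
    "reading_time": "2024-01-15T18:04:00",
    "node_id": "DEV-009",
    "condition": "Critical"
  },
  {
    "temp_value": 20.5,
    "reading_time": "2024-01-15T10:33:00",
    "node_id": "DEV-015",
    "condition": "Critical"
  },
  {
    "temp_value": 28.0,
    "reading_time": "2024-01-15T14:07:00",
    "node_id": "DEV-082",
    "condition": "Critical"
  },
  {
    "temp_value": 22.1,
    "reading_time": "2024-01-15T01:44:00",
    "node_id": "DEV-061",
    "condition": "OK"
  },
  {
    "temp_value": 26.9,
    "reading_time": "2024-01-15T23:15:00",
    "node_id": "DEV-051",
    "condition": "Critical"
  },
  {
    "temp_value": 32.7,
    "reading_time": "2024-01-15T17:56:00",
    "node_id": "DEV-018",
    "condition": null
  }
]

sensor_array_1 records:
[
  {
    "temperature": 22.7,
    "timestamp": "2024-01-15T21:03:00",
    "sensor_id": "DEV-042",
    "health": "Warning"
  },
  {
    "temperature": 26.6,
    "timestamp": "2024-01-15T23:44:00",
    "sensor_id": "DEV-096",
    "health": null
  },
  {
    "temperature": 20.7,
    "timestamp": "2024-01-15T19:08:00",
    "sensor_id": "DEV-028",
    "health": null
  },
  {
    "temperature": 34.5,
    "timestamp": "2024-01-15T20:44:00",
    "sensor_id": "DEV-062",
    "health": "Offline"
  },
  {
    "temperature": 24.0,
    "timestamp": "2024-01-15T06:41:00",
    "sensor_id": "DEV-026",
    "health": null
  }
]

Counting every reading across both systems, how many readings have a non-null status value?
7

Schema mapping: "condition" (sensor_array_2) = "health" (sensor_array_1) = status

Non-null in sensor_array_2: 5
Non-null in sensor_array_1: 2

Total non-null: 5 + 2 = 7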